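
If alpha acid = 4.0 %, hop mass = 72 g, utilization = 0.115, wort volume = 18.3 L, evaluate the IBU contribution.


IBU = (α/100)·mass·U·1000 / V
IBU = (4.0/100)·72·0.115·1000 / 18.3

18.0984 IBU


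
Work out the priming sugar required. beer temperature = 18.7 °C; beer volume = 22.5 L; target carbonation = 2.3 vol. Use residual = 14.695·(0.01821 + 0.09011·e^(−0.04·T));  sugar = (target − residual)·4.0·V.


residual = 14.695·(0.01821 + 0.09011·e^(−0.04·18.7)) = 0.8943
sugar = (2.3 − 0.8943)·4.0·22.5

126.5094 g


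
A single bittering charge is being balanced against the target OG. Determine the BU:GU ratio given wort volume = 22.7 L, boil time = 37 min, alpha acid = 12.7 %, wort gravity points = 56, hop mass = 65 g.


U = 1.65·0.000125^(GP/1000)·(1−e^(−0.04t))/4.15;  IBU = (α/100)·m·U·1000/V;  BU:GU = IBU/GP
U = 1.65·0.000125^(56/1000)·(1−e^(−0.04·37))/4.15 = 0.1856
IBU = (12.7/100)·65·0.1856·1000/22.7 = 67.5111
BU:GU = 67.5111/56

1.2056


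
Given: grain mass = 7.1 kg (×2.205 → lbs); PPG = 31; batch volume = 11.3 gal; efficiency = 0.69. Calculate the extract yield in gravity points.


points = lbs × PPG × eff / vol
lbs = 7.1 × 2.205 = 15.6555
points = 15.6555 × 31 × 0.69 / 11.3

29.6346 points


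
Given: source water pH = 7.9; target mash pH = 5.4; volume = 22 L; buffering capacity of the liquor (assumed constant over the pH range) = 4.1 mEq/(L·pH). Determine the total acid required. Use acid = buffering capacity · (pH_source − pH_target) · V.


acid = 4.1 · (7.9 − 5.4) · 22

225.5000 mEq


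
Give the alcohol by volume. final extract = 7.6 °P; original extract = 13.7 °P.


SG = 259/(259 − P);  ABV = (OG − FG)·131.25
OG = 259/(259 − 13.7) = 1.0558
FG = 259/(259 − 7.6) = 1.0302
ABV = (1.0558 − 1.0302)·131.25

3.3625 % ABV


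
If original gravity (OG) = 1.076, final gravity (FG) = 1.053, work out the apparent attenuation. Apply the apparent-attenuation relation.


AA = (OG − FG)/(OG − 1) · 100
AA = (1.076 − 1.053)/(1.076 − 1) · 100

30.2632 %


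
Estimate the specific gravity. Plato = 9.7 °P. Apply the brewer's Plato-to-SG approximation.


SG = 259/(259 − P)
SG = 259/(259 − 9.7)

1.0389


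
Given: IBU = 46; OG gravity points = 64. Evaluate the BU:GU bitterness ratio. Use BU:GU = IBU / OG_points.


BU:GU = 46 / 64

0.7188


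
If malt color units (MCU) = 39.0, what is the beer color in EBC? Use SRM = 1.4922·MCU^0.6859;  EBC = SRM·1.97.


SRM = 1.4922·39.0^0.6859 = 18.4136
EBC = 18.4136·1.97

36.2748 EBC


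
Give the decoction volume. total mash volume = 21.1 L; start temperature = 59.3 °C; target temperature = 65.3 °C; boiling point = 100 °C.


V_dec = V_total·(T_target − T_start)/(T_boil − T_start)
V_dec = 21.1·(65.3 − 59.3)/(100 − 59.3)

3.1106 L


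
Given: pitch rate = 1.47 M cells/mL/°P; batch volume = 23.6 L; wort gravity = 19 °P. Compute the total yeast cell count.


cells (billions) = rate · V_L · °P
cells = 1.47 · 23.6 · 19

659.1480 billion cells


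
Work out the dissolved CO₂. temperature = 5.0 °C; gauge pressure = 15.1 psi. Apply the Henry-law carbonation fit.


vols = (P + 14.695)·(0.01821 + 0.09011·e^(−0.04·T))
vols = (15.1 + 14.695)·(0.01821 + 0.09011·e^(−0.04·5.0))

2.7407 volumes


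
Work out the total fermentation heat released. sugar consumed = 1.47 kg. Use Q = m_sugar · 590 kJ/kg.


Q = 1.47 · 590

867.3000 kJ


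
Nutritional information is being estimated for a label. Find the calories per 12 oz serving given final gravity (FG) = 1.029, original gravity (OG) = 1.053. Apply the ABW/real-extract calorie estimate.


ABW = (OG−FG)·131.25·0.79/FG;  °P = 259 − 259/SG (for OG→OE and FG→AE);  RE = 0.1808·OE + 0.8192·AE;  Cal = (6.9·ABW + 4·(RE−0.1))·FG·3.55
ABW = (1.053 − 1.029)·131.25·0.79/1.029 = 2.4184
OE = 259 − 259/1.053 = 13.0361 °P
AE = 259 − 259/1.029 = 7.2993 °P
RE = 0.1808·13.0361 + 0.8192·7.2993 = 8.3365 °P
Cal = (6.9·2.4184 + 4·(8.3365−0.1))·1.029·3.55

181.3063 kcal


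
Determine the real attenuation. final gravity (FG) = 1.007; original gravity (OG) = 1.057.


AA = (OG−FG)/(OG−1)·100;  RA = AA·0.8192
AA = (1.057 − 1.007)/(1.057 − 1)·100 = 87.7193
RA = 87.7193·0.8192

71.8596 %


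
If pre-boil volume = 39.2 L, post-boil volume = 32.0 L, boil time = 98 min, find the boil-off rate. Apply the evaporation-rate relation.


rate = (V_pre − V_post) / (t_min/60)
rate = (39.2 − 32.0) / (98/60)

4.4082 L/hr


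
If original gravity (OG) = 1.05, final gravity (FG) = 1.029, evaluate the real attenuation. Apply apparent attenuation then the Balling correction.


AA = (OG−FG)/(OG−1)·100;  RA = AA·0.8192
AA = (1.05 − 1.029)/(1.05 − 1)·100 = 42.0000
RA = 42.0000·0.8192

34.4064 %


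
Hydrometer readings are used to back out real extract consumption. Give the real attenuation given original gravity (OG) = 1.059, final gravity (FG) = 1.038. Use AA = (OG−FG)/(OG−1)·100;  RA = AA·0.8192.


AA = (1.059 − 1.038)/(1.059 − 1)·100 = 35.5932
RA = 35.5932·0.8192

29.1580 %


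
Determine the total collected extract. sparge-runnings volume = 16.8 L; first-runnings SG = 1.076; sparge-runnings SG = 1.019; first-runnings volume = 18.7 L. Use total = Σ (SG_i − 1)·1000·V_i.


first = (1.076 − 1)·1000·18.7 = 1421.2000
sparge = (1.019 − 1)·1000·16.8 = 319.2000
total = 1421.2000 + 319.2000

1740.4000 gravity·L


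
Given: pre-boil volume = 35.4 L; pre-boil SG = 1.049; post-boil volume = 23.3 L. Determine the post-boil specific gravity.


SG_post = 1 + (SG_pre − 1)·V_pre/V_post
pts_pre = (1.049 − 1)·1000 = 49.0000
pts_post = 49.0000·35.4/23.3 = 74.4464
SG_post = 1 + 74.4464/1000

1.0744


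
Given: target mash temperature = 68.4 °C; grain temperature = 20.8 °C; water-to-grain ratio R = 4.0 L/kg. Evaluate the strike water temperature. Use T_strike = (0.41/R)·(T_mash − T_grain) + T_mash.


T_strike = (0.41/4.0)·(68.4 − 20.8) + 68.4

73.2790 °C


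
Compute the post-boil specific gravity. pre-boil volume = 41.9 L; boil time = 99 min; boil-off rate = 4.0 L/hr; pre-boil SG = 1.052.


V_post = V_pre − rate·(t/60);  SG_post = 1 + (SG_pre−1)·V_pre/V_post
V_post = 41.9 − 4.0·(99/60) = 35.3000
SG_post = 1 + (1.052 − 1)·41.9/35.3000

1.0617


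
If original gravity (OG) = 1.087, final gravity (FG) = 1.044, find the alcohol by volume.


ABV = (OG − FG) · 131.25
ABV = (1.087 − 1.044) · 131.25

5.6437 % ABV


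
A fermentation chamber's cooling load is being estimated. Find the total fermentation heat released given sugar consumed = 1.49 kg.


Q = m_sugar · 590 kJ/kg
Q = 1.49 · 590

879.1000 kJ


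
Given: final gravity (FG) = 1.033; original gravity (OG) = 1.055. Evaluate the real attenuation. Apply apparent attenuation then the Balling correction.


AA = (OG−FG)/(OG−1)·100;  RA = AA·0.8192
AA = (1.055 − 1.033)/(1.055 − 1)·100 = 40.0000
RA = 40.0000·0.8192

32.7680 %


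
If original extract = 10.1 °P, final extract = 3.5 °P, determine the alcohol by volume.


SG = 259/(259 − P);  ABV = (OG − FG)·131.25
OG = 259/(259 − 10.1) = 1.0406
FG = 259/(259 − 3.5) = 1.0137
ABV = (1.0406 − 1.0137)·131.25

3.5280 % ABV


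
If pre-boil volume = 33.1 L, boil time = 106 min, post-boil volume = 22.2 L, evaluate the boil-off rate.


rate = (V_pre − V_post) / (t_min/60)
rate = (33.1 − 22.2) / (106/60)

6.1698 L/hr


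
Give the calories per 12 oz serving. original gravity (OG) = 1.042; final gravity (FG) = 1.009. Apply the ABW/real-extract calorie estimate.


ABW = (OG−FG)·131.25·0.79/FG;  °P = 259 − 259/SG (for OG→OE and FG→AE);  RE = 0.1808·OE + 0.8192·AE;  Cal = (6.9·ABW + 4·(RE−0.1))·FG·3.55
ABW = (1.042 − 1.009)·131.25·0.79/1.009 = 3.3912
OE = 259 − 259/1.042 = 10.4395 °P
AE = 259 − 259/1.009 = 2.3102 °P
RE = 0.1808·10.4395 + 0.8192·2.3102 = 3.7800 °P
Cal = (6.9·3.3912 + 4·(3.7800−0.1))·1.009·3.55

136.5404 kcal


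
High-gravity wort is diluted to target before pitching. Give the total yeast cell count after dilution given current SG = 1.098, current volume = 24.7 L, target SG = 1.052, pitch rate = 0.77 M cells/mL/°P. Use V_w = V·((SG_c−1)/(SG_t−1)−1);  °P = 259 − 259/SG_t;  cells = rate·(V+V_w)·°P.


V_w = 24.7·((1.098−1)/(1.052−1)−1) = 21.8500
V_final = 24.7 + 21.8500 = 46.5500
°P = 259 − 259/1.052 = 12.8023
cells = 0.77·46.5500·12.8023

458.8786 billion cells


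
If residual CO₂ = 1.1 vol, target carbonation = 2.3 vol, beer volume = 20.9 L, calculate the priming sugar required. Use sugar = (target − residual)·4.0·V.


sugar = (2.3 − 1.1)·4.0·20.9

100.3200 g


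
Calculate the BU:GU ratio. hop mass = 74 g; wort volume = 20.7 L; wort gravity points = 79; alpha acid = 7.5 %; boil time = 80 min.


U = 1.65·0.000125^(GP/1000)·(1−e^(−0.04t))/4.15;  IBU = (α/100)·m·U·1000/V;  BU:GU = IBU/GP
U = 1.65·0.000125^(79/1000)·(1−e^(−0.04·80))/4.15 = 0.1875
IBU = (7.5/100)·74·0.1875·1000/20.7 = 50.2737
BU:GU = 50.2737/79

0.6364


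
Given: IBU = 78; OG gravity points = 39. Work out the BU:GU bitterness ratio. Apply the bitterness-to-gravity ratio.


BU:GU = IBU / OG_points
BU:GU = 78 / 39

2.0000


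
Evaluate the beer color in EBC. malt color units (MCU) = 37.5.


SRM = 1.4922·MCU^0.6859;  EBC = SRM·1.97
SRM = 1.4922·37.5^0.6859 = 17.9248
EBC = 17.9248·1.97

35.3119 EBC


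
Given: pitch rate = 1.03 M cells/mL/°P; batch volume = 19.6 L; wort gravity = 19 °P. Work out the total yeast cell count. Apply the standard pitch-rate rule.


cells (billions) = rate · V_L · °P
cells = 1.03 · 19.6 · 19

383.5720 billion cells


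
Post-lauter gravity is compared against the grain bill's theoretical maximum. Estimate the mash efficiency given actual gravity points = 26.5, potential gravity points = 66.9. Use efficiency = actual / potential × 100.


efficiency = 26.5 / 66.9 × 100

39.6114 %


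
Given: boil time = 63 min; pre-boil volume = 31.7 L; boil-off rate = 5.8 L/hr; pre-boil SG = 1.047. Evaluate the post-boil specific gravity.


V_post = V_pre − rate·(t/60);  SG_post = 1 + (SG_pre−1)·V_pre/V_post
V_post = 31.7 − 5.8·(63/60) = 25.6100
SG_post = 1 + (1.047 − 1)·31.7/25.6100

1.0582


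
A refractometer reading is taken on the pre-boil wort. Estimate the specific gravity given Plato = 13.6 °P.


SG = 259/(259 − P)
SG = 259/(259 − 13.6)

1.0554


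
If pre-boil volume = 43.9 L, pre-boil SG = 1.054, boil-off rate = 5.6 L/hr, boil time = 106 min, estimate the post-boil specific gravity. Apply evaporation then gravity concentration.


V_post = V_pre − rate·(t/60);  SG_post = 1 + (SG_pre−1)·V_pre/V_post
V_post = 43.9 − 5.6·(106/60) = 34.0067
SG_post = 1 + (1.054 − 1)·43.9/34.0067

1.0697


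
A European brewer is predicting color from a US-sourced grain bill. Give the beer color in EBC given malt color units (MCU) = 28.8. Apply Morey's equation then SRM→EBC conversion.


SRM = 1.4922·MCU^0.6859;  EBC = SRM·1.97
SRM = 1.4922·28.8^0.6859 = 14.9563
EBC = 14.9563·1.97

29.4639 EBC


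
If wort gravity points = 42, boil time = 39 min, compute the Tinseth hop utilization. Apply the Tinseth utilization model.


U = 1.65·0.000125^(GP/1000) · (1 − e^(−0.04·t))/4.15
bigness = 1.65·0.000125^(42/1000) = 1.1312
boil_factor = (1 − e^(−0.04·39))/4.15 = 0.1903
U = 1.1312 · 0.1903

0.2153


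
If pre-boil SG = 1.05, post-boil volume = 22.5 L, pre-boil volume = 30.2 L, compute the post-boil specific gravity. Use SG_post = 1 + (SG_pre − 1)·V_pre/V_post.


pts_pre = (1.05 − 1)·1000 = 50.0000
pts_post = 50.0000·30.2/22.5 = 67.1111
SG_post = 1 + 67.1111/1000

1.0671


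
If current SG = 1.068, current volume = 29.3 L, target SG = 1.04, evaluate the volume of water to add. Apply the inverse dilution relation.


V_water = V·((SG_curr − 1)/(SG_target − 1) − 1)
V_water = 29.3·((1.068 − 1)/(1.04 − 1) − 1)

20.5100 L


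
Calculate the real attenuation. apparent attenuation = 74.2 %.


RA = AA · 0.8192
RA = 74.2 · 0.8192

60.7846 %


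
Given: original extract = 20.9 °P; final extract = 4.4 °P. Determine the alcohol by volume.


SG = 259/(259 − P);  ABV = (OG − FG)·131.25
OG = 259/(259 − 20.9) = 1.0878
FG = 259/(259 − 4.4) = 1.0173
ABV = (1.0878 − 1.0173)·131.25

9.2526 % ABV


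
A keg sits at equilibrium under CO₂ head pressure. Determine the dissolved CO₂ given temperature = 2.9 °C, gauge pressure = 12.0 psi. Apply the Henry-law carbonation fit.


vols = (P + 14.695)·(0.01821 + 0.09011·e^(−0.04·T))
vols = (12.0 + 14.695)·(0.01821 + 0.09011·e^(−0.04·2.9))

2.6281 volumes


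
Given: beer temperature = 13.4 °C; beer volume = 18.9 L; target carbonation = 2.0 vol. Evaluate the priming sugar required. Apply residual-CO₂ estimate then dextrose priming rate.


residual = 14.695·(0.01821 + 0.09011·e^(−0.04·T));  sugar = (target − residual)·4.0·V
residual = 14.695·(0.01821 + 0.09011·e^(−0.04·13.4)) = 1.0423
sugar = (2.0 − 1.0423)·4.0·18.9

72.3988 g


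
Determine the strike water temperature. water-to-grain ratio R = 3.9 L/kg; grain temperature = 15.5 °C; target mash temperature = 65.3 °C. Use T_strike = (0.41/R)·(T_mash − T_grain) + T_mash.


T_strike = (0.41/3.9)·(65.3 − 15.5) + 65.3

70.5354 °C


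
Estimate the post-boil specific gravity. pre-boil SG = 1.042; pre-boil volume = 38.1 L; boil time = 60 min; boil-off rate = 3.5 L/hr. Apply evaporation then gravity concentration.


V_post = V_pre − rate·(t/60);  SG_post = 1 + (SG_pre−1)·V_pre/V_post
V_post = 38.1 − 3.5·(60/60) = 34.6000
SG_post = 1 + (1.042 − 1)·38.1/34.6000

1.0462


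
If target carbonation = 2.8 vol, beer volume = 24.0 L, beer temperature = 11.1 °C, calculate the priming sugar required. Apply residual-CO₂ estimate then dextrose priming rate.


residual = 14.695·(0.01821 + 0.09011·e^(−0.04·T));  sugar = (target − residual)·4.0·V
residual = 14.695·(0.01821 + 0.09011·e^(−0.04·11.1)) = 1.1170
sugar = (2.8 − 1.1170)·4.0·24.0

161.5677 g


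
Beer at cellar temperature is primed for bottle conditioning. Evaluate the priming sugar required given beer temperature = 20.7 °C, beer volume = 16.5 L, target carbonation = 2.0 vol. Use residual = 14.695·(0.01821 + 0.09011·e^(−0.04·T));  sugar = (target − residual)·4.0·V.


residual = 14.695·(0.01821 + 0.09011·e^(−0.04·20.7)) = 0.8462
sugar = (2.0 − 0.8462)·4.0·16.5

76.1539 g


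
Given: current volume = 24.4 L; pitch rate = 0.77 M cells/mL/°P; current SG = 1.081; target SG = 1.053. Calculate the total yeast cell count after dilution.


V_w = V·((SG_c−1)/(SG_t−1)−1);  °P = 259 − 259/SG_t;  cells = rate·(V+V_w)·°P
V_w = 24.4·((1.081−1)/(1.053−1)−1) = 12.8906
V_final = 24.4 + 12.8906 = 37.2906
°P = 259 − 259/1.053 = 13.0361
cells = 0.77·37.2906·13.0361

374.3148 billion cells


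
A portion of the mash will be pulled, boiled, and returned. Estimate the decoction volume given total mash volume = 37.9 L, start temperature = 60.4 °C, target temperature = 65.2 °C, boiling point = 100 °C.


V_dec = V_total·(T_target − T_start)/(T_boil − T_start)
V_dec = 37.9·(65.2 − 60.4)/(100 − 60.4)

4.5939 L


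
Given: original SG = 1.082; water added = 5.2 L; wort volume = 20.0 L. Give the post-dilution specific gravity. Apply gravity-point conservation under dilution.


SG_new = 1 + (SG_old − 1)·V_old/(V_old + V_water)
pts = (1.082 − 1)·1000·20.0/(20.0 + 5.2) = 65.0794
SG_new = 1 + 65.0794/1000

1.0651


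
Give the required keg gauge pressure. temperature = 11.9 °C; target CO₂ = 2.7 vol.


psi = vols/(0.01821 + 0.09011·e^(−0.04·T)) − 14.695
psi = 2.7/(0.01821 + 0.09011·e^(−0.04·11.9)) − 14.695

21.6970 psi


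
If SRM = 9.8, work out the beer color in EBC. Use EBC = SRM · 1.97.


EBC = 9.8 · 1.97

19.3060 EBC


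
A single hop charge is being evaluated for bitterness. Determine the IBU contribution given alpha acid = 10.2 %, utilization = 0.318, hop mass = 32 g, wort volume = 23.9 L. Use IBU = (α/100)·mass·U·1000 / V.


IBU = (10.2/100)·32·0.318·1000 / 23.9

43.4290 IBU


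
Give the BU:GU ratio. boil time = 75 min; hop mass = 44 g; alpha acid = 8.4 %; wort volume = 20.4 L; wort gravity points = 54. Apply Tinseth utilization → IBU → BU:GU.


U = 1.65·0.000125^(GP/1000)·(1−e^(−0.04t))/4.15;  IBU = (α/100)·m·U·1000/V;  BU:GU = IBU/GP
U = 1.65·0.000125^(54/1000)·(1−e^(−0.04·75))/4.15 = 0.2325
IBU = (8.4/100)·44·0.2325·1000/20.4 = 42.1300
BU:GU = 42.1300/54

0.7802


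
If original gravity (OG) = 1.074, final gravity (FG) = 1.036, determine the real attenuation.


AA = (OG−FG)/(OG−1)·100;  RA = AA·0.8192
AA = (1.074 − 1.036)/(1.074 − 1)·100 = 51.3514
RA = 51.3514·0.8192

42.0670 %


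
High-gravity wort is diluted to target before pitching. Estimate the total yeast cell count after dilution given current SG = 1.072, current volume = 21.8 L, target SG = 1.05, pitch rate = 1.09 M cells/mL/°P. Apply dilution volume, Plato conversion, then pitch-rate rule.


V_w = V·((SG_c−1)/(SG_t−1)−1);  °P = 259 − 259/SG_t;  cells = rate·(V+V_w)·°P
V_w = 21.8·((1.072−1)/(1.05−1)−1) = 9.5920
V_final = 21.8 + 9.5920 = 31.3920
°P = 259 − 259/1.05 = 12.3333
cells = 1.09·31.3920·12.3333

422.0131 billion cells


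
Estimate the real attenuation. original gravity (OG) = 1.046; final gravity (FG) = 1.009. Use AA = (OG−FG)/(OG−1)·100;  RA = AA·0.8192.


AA = (1.046 − 1.009)/(1.046 − 1)·100 = 80.4348
RA = 80.4348·0.8192

65.8922 %


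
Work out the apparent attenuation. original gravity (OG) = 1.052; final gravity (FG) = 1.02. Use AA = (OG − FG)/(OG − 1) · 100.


AA = (1.052 − 1.02)/(1.052 − 1) · 100

61.5385 %


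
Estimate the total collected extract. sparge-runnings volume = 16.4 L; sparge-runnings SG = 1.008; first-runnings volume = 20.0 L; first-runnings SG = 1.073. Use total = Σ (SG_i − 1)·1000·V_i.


first = (1.073 − 1)·1000·20.0 = 1460.0000
sparge = (1.008 − 1)·1000·16.4 = 131.2000
total = 1460.0000 + 131.2000

1591.2000 gravity·L


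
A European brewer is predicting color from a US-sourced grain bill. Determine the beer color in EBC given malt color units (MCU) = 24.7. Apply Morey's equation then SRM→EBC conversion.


SRM = 1.4922·MCU^0.6859;  EBC = SRM·1.97
SRM = 1.4922·24.7^0.6859 = 13.4610
EBC = 13.4610·1.97

26.5182 EBC


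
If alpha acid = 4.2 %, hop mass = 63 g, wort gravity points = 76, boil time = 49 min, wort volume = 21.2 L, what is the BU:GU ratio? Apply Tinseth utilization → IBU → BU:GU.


U = 1.65·0.000125^(GP/1000)·(1−e^(−0.04t))/4.15;  IBU = (α/100)·m·U·1000/V;  BU:GU = IBU/GP
U = 1.65·0.000125^(76/1000)·(1−e^(−0.04·49))/4.15 = 0.1725
IBU = (4.2/100)·63·0.1725·1000/21.2 = 21.5338
BU:GU = 21.5338/76

0.2833


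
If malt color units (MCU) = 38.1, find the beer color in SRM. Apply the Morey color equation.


SRM = 1.4922 · MCU^0.6859
SRM = 1.4922 · 38.1^0.6859

18.1211 SRM


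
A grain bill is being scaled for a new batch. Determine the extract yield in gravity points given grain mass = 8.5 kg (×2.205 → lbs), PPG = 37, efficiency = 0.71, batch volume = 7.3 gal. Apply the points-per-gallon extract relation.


points = lbs × PPG × eff / vol
lbs = 8.5 × 2.205 = 18.7425
points = 18.7425 × 37 × 0.71 / 7.3

67.4473 points


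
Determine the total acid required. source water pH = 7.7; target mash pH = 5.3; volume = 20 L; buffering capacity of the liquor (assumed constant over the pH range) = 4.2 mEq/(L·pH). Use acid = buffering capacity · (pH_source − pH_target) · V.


acid = 4.2 · (7.7 − 5.3) · 20

201.6000 mEq


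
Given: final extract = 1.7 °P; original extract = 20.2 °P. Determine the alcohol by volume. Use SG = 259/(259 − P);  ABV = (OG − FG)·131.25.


OG = 259/(259 − 20.2) = 1.0846
FG = 259/(259 − 1.7) = 1.0066
ABV = (1.0846 − 1.0066)·131.25

10.2352 % ABV


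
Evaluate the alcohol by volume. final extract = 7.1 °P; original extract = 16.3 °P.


SG = 259/(259 − P);  ABV = (OG − FG)·131.25
OG = 259/(259 − 16.3) = 1.0672
FG = 259/(259 − 7.1) = 1.0282
ABV = (1.0672 − 1.0282)·131.25

5.1155 % ABV


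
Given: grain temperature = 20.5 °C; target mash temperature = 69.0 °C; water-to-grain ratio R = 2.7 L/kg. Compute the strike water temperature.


T_strike = (0.41/R)·(T_mash − T_grain) + T_mash
T_strike = (0.41/2.7)·(69.0 − 20.5) + 69.0

76.3648 °C


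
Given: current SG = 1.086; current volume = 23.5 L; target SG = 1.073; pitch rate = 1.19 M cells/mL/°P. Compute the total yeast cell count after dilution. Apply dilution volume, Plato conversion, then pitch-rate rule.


V_w = V·((SG_c−1)/(SG_t−1)−1);  °P = 259 − 259/SG_t;  cells = rate·(V+V_w)·°P
V_w = 23.5·((1.086−1)/(1.073−1)−1) = 4.1849
V_final = 23.5 + 4.1849 = 27.6849
°P = 259 − 259/1.073 = 17.6207
cells = 1.19·27.6849·17.6207

580.5148 billion cells


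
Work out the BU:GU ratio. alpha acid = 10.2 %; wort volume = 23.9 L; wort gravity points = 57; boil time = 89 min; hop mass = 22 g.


U = 1.65·0.000125^(GP/1000)·(1−e^(−0.04t))/4.15;  IBU = (α/100)·m·U·1000/V;  BU:GU = IBU/GP
U = 1.65·0.000125^(57/1000)·(1−e^(−0.04·89))/4.15 = 0.2314
IBU = (10.2/100)·22·0.2314·1000/23.9 = 21.7298
BU:GU = 21.7298/57

0.3812


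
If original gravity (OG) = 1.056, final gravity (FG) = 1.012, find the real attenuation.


AA = (OG−FG)/(OG−1)·100;  RA = AA·0.8192
AA = (1.056 − 1.012)/(1.056 − 1)·100 = 78.5714
RA = 78.5714·0.8192

64.3657 %


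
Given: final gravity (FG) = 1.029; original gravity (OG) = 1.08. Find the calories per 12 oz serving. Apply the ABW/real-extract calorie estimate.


ABW = (OG−FG)·131.25·0.79/FG;  °P = 259 − 259/SG (for OG→OE and FG→AE);  RE = 0.1808·OE + 0.8192·AE;  Cal = (6.9·ABW + 4·(RE−0.1))·FG·3.55
ABW = (1.08 − 1.029)·131.25·0.79/1.029 = 5.1390
OE = 259 − 259/1.08 = 19.1852 °P
AE = 259 − 259/1.029 = 7.2993 °P
RE = 0.1808·19.1852 + 0.8192·7.2993 = 9.4483 °P
Cal = (6.9·5.1390 + 4·(9.4483−0.1))·1.029·3.55

266.1264 kcal


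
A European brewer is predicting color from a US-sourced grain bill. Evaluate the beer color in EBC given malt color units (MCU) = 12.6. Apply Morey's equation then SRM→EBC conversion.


SRM = 1.4922·MCU^0.6859;  EBC = SRM·1.97
SRM = 1.4922·12.6^0.6859 = 8.4834
EBC = 8.4834·1.97

16.7123 EBC


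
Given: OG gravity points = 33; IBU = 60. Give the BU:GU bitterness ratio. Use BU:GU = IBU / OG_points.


BU:GU = 60 / 33

1.8182


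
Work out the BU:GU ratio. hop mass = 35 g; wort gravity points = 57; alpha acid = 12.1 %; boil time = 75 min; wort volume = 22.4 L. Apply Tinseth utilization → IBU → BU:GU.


U = 1.65·0.000125^(GP/1000)·(1−e^(−0.04t))/4.15;  IBU = (α/100)·m·U·1000/V;  BU:GU = IBU/GP
U = 1.65·0.000125^(57/1000)·(1−e^(−0.04·75))/4.15 = 0.2264
IBU = (12.1/100)·35·0.2264·1000/22.4 = 42.7943
BU:GU = 42.7943/57

0.7508


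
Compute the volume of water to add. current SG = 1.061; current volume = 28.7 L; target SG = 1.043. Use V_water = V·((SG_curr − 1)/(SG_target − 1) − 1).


V_water = 28.7·((1.061 − 1)/(1.043 − 1) − 1)

12.0140 L


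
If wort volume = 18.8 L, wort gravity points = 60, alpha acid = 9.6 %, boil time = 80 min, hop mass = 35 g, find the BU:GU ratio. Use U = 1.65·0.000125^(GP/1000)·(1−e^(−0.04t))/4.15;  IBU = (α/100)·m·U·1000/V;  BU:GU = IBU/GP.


U = 1.65·0.000125^(60/1000)·(1−e^(−0.04·80))/4.15 = 0.2224
IBU = (9.6/100)·35·0.2224·1000/18.8 = 39.7519
BU:GU = 39.7519/60

0.6625


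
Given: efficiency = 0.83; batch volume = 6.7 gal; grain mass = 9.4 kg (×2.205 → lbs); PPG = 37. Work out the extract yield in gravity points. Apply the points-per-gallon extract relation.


points = lbs × PPG × eff / vol
lbs = 9.4 × 2.205 = 20.7270
points = 20.7270 × 37 × 0.83 / 6.7

95.0039 points


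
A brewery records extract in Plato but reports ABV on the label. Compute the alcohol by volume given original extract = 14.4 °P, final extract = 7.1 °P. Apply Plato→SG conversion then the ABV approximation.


SG = 259/(259 − P);  ABV = (OG − FG)·131.25
OG = 259/(259 − 14.4) = 1.0589
FG = 259/(259 − 7.1) = 1.0282
ABV = (1.0589 − 1.0282)·131.25

4.0275 % ABV


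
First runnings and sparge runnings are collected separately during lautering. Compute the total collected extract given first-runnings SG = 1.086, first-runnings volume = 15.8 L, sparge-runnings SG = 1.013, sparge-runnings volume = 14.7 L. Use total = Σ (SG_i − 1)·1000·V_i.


first = (1.086 − 1)·1000·15.8 = 1358.8000
sparge = (1.013 − 1)·1000·14.7 = 191.1000
total = 1358.8000 + 191.1000

1549.9000 gravity·L


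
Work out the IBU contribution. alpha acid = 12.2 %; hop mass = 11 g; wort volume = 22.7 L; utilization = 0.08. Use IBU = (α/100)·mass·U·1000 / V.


IBU = (12.2/100)·11·0.08·1000 / 22.7

4.7295 IBU


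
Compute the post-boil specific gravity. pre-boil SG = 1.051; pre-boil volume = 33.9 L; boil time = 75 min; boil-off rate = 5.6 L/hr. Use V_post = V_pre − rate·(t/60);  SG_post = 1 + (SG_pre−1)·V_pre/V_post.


V_post = 33.9 − 5.6·(75/60) = 26.9000
SG_post = 1 + (1.051 − 1)·33.9/26.9000

1.0643


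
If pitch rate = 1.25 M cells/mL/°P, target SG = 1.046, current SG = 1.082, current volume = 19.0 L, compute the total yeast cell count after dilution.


V_w = V·((SG_c−1)/(SG_t−1)−1);  °P = 259 − 259/SG_t;  cells = rate·(V+V_w)·°P
V_w = 19.0·((1.082−1)/(1.046−1)−1) = 14.8696
V_final = 19.0 + 14.8696 = 33.8696
°P = 259 − 259/1.046 = 11.3901
cells = 1.25·33.8696·11.3901

482.2204 billion cells


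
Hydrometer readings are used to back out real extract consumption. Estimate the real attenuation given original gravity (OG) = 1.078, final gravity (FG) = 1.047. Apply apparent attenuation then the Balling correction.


AA = (OG−FG)/(OG−1)·100;  RA = AA·0.8192
AA = (1.078 − 1.047)/(1.078 − 1)·100 = 39.7436
RA = 39.7436·0.8192

32.5579 %


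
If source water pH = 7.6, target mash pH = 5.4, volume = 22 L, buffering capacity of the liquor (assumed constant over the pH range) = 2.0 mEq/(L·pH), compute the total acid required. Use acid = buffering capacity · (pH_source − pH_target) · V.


acid = 2.0 · (7.6 − 5.4) · 22

96.8000 mEq


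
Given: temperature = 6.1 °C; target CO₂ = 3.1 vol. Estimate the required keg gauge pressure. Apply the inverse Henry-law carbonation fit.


psi = vols/(0.01821 + 0.09011·e^(−0.04·T)) − 14.695
psi = 3.1/(0.01821 + 0.09011·e^(−0.04·6.1)) − 14.695

20.2110 psi


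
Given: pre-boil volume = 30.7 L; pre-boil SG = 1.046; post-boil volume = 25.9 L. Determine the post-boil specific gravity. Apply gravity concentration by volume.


SG_post = 1 + (SG_pre − 1)·V_pre/V_post
pts_pre = (1.046 − 1)·1000 = 46.0000
pts_post = 46.0000·30.7/25.9 = 54.5251
SG_post = 1 + 54.5251/1000

1.0545


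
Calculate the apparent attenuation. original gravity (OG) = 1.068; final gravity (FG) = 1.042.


AA = (OG − FG)/(OG − 1) · 100
AA = (1.068 − 1.042)/(1.068 − 1) · 100

38.2353 %


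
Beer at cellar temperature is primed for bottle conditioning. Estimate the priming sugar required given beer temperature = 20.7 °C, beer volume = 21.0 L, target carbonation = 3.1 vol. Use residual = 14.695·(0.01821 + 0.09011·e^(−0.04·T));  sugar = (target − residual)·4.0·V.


residual = 14.695·(0.01821 + 0.09011·e^(−0.04·20.7)) = 0.8462
sugar = (3.1 − 0.8462)·4.0·21.0

189.3231 g


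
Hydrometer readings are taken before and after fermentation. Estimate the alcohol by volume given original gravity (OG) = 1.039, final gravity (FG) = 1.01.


ABV = (OG − FG) · 131.25
ABV = (1.039 − 1.01) · 131.25

3.8062 % ABV


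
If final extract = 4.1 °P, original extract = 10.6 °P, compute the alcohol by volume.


SG = 259/(259 − P);  ABV = (OG − FG)·131.25
OG = 259/(259 − 10.6) = 1.0427
FG = 259/(259 − 4.1) = 1.0161
ABV = (1.0427 − 1.0161)·131.25

3.4897 % ABV


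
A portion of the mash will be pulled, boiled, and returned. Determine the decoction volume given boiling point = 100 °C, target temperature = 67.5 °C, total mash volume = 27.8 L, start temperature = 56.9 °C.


V_dec = V_total·(T_target − T_start)/(T_boil − T_start)
V_dec = 27.8·(67.5 − 56.9)/(100 − 56.9)

6.8371 L


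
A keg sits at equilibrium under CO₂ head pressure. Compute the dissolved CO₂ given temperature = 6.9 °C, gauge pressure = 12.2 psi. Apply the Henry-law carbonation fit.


vols = (P + 14.695)·(0.01821 + 0.09011·e^(−0.04·T))
vols = (12.2 + 14.695)·(0.01821 + 0.09011·e^(−0.04·6.9))

2.3287 volumes


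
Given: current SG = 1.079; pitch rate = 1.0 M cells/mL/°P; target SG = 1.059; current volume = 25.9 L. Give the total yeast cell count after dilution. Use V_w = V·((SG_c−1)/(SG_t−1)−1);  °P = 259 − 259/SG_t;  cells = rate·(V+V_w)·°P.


V_w = 25.9·((1.079−1)/(1.059−1)−1) = 8.7797
V_final = 25.9 + 8.7797 = 34.6797
°P = 259 − 259/1.059 = 14.4297
cells = 1.0·34.6797·14.4297

500.4154 billion cells


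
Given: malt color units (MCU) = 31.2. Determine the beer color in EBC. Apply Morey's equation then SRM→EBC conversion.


SRM = 1.4922·MCU^0.6859;  EBC = SRM·1.97
SRM = 1.4922·31.2^0.6859 = 15.8004
EBC = 15.8004·1.97

31.1268 EBC


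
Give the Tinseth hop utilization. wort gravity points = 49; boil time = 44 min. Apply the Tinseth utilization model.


U = 1.65·0.000125^(GP/1000) · (1 − e^(−0.04·t))/4.15
bigness = 1.65·0.000125^(49/1000) = 1.0623
boil_factor = (1 − e^(−0.04·44))/4.15 = 0.1995
U = 1.0623 · 0.1995

0.2119


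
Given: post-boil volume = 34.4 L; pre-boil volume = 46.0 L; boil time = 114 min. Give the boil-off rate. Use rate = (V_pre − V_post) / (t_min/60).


rate = (46.0 − 34.4) / (114/60)

6.1053 L/hr


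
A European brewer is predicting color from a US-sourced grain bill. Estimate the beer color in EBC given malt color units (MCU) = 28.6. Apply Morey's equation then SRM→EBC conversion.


SRM = 1.4922·MCU^0.6859;  EBC = SRM·1.97
SRM = 1.4922·28.6^0.6859 = 14.8850
EBC = 14.8850·1.97

29.3234 EBC


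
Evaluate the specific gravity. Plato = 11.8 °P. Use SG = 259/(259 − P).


SG = 259/(259 − 11.8)

1.0477


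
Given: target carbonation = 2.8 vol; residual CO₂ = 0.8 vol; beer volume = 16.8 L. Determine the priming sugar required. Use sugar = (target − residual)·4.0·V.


sugar = (2.8 − 0.8)·4.0·16.8

134.4000 g


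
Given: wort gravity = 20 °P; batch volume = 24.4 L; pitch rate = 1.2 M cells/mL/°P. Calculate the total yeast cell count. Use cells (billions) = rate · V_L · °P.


cells = 1.2 · 24.4 · 20

585.6000 billion cells


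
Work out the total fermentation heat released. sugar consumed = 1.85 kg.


Q = m_sugar · 590 kJ/kg
Q = 1.85 · 590

1091.5000 kJ


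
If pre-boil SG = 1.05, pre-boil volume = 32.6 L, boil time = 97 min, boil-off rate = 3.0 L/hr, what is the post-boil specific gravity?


V_post = V_pre − rate·(t/60);  SG_post = 1 + (SG_pre−1)·V_pre/V_post
V_post = 32.6 − 3.0·(97/60) = 27.7500
SG_post = 1 + (1.05 − 1)·32.6/27.7500

1.0587


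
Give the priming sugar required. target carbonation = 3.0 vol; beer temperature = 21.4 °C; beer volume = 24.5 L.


residual = 14.695·(0.01821 + 0.09011·e^(−0.04·T));  sugar = (target − residual)·4.0·V
residual = 14.695·(0.01821 + 0.09011·e^(−0.04·21.4)) = 0.8302
sugar = (3.0 − 0.8302)·4.0·24.5

212.6425 g


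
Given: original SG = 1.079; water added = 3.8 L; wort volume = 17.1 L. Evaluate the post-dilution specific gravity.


SG_new = 1 + (SG_old − 1)·V_old/(V_old + V_water)
pts = (1.079 − 1)·1000·17.1/(17.1 + 3.8) = 64.6364
SG_new = 1 + 64.6364/1000

1.0646


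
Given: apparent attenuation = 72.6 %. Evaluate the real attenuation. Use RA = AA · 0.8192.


RA = 72.6 · 0.8192

59.4739 %


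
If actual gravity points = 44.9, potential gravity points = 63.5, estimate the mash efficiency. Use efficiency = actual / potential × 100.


efficiency = 44.9 / 63.5 × 100

70.7087 %


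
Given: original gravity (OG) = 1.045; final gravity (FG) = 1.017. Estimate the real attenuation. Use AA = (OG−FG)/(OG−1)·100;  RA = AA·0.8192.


AA = (1.045 − 1.017)/(1.045 − 1)·100 = 62.2222
RA = 62.2222·0.8192

50.9724 %


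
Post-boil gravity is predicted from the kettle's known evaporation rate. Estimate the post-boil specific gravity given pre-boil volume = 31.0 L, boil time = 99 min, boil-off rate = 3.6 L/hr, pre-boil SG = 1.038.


V_post = V_pre − rate·(t/60);  SG_post = 1 + (SG_pre−1)·V_pre/V_post
V_post = 31.0 − 3.6·(99/60) = 25.0600
SG_post = 1 + (1.038 − 1)·31.0/25.0600

1.0470


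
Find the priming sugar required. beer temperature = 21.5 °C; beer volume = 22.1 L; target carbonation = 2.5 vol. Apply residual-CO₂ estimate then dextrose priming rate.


residual = 14.695·(0.01821 + 0.09011·e^(−0.04·T));  sugar = (target − residual)·4.0·V
residual = 14.695·(0.01821 + 0.09011·e^(−0.04·21.5)) = 0.8279
sugar = (2.5 − 0.8279)·4.0·22.1

147.8107 g


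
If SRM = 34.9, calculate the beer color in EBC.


EBC = SRM · 1.97
EBC = 34.9 · 1.97

68.7530 EBC


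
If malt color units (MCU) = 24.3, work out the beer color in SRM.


SRM = 1.4922 · MCU^0.6859
SRM = 1.4922 · 24.3^0.6859

13.3111 SRM


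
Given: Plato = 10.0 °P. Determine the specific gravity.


SG = 259/(259 − P)
SG = 259/(259 − 10.0)

1.0402


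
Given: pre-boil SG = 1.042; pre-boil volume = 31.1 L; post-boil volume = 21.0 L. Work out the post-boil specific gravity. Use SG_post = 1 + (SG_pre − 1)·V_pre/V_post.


pts_pre = (1.042 − 1)·1000 = 42.0000
pts_post = 42.0000·31.1/21.0 = 62.2000
SG_post = 1 + 62.2000/1000

1.0622


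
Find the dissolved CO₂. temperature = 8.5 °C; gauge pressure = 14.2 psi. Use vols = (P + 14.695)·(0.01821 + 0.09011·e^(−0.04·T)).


vols = (14.2 + 14.695)·(0.01821 + 0.09011·e^(−0.04·8.5))

2.3794 volumes


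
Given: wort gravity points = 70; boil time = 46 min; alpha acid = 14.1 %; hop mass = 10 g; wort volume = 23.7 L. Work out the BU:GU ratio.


U = 1.65·0.000125^(GP/1000)·(1−e^(−0.04t))/4.15;  IBU = (α/100)·m·U·1000/V;  BU:GU = IBU/GP
U = 1.65·0.000125^(70/1000)·(1−e^(−0.04·46))/4.15 = 0.1783
IBU = (14.1/100)·10·0.1783·1000/23.7 = 10.6067
BU:GU = 10.6067/70

0.1515


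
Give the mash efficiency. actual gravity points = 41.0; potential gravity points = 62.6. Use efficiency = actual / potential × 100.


efficiency = 41.0 / 62.6 × 100

65.4952 %


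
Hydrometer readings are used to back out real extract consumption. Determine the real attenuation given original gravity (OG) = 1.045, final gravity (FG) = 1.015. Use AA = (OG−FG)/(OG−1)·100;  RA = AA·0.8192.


AA = (1.045 − 1.015)/(1.045 − 1)·100 = 66.6667
RA = 66.6667·0.8192

54.6133 %


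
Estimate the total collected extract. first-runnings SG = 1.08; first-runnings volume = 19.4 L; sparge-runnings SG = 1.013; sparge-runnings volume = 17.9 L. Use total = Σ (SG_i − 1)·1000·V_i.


first = (1.08 − 1)·1000·19.4 = 1552.0000
sparge = (1.013 − 1)·1000·17.9 = 232.7000
total = 1552.0000 + 232.7000

1784.7000 gravity·L


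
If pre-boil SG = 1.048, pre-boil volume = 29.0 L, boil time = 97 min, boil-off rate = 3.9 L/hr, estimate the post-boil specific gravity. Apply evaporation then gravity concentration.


V_post = V_pre − rate·(t/60);  SG_post = 1 + (SG_pre−1)·V_pre/V_post
V_post = 29.0 − 3.9·(97/60) = 22.6950
SG_post = 1 + (1.048 − 1)·29.0/22.6950

1.0613


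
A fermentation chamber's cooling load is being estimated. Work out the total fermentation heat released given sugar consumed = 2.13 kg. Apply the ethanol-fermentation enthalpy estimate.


Q = m_sugar · 590 kJ/kg
Q = 2.13 · 590

1256.7000 kJ


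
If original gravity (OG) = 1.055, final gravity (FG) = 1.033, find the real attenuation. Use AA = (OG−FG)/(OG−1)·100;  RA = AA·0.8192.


AA = (1.055 − 1.033)/(1.055 − 1)·100 = 40.0000
RA = 40.0000·0.8192

32.7680 %


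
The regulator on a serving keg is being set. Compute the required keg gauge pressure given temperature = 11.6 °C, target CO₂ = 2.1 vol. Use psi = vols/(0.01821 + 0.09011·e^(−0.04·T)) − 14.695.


psi = 2.1/(0.01821 + 0.09011·e^(−0.04·11.6)) − 14.695

13.3544 psi


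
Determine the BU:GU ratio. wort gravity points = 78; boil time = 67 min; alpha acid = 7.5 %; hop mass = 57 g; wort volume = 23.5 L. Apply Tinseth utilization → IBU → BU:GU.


U = 1.65·0.000125^(GP/1000)·(1−e^(−0.04t))/4.15;  IBU = (α/100)·m·U·1000/V;  BU:GU = IBU/GP
U = 1.65·0.000125^(78/1000)·(1−e^(−0.04·67))/4.15 = 0.1837
IBU = (7.5/100)·57·0.1837·1000/23.5 = 33.4208
BU:GU = 33.4208/78

0.4285


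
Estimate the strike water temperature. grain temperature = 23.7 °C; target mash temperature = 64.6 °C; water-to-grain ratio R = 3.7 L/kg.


T_strike = (0.41/R)·(T_mash − T_grain) + T_mash
T_strike = (0.41/3.7)·(64.6 − 23.7) + 64.6

69.1322 °C


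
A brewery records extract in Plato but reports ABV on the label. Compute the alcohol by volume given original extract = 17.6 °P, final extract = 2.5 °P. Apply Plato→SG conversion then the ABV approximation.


SG = 259/(259 − P);  ABV = (OG − FG)·131.25
OG = 259/(259 − 17.6) = 1.0729
FG = 259/(259 − 2.5) = 1.0097
ABV = (1.0729 − 1.0097)·131.25

8.2899 % ABV


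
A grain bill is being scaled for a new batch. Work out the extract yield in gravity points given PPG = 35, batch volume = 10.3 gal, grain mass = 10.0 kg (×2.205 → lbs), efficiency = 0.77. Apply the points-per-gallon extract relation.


points = lbs × PPG × eff / vol
lbs = 10.0 × 2.205 = 22.0500
points = 22.0500 × 35 × 0.77 / 10.3

57.6939 points


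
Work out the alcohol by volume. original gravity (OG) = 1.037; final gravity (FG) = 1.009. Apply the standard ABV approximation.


ABV = (OG − FG) · 131.25
ABV = (1.037 − 1.009) · 131.25

3.6750 % ABV


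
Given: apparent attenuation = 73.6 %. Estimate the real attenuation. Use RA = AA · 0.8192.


RA = 73.6 · 0.8192

60.2931 %


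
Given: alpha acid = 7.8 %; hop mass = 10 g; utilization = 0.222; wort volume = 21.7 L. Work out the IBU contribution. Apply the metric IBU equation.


IBU = (α/100)·mass·U·1000 / V
IBU = (7.8/100)·10·0.222·1000 / 21.7

7.9797 IBU


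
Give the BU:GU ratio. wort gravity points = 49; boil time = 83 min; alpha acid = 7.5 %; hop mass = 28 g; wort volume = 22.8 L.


U = 1.65·0.000125^(GP/1000)·(1−e^(−0.04t))/4.15;  IBU = (α/100)·m·U·1000/V;  BU:GU = IBU/GP
U = 1.65·0.000125^(49/1000)·(1−e^(−0.04·83))/4.15 = 0.2467
IBU = (7.5/100)·28·0.2467·1000/22.8 = 22.7236
BU:GU = 22.7236/49

0.4637


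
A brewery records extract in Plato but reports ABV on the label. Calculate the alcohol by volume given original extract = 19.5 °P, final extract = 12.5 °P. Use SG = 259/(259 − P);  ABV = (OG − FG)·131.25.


OG = 259/(259 − 19.5) = 1.0814
FG = 259/(259 − 12.5) = 1.0507
ABV = (1.0814 − 1.0507)·131.25

4.0306 % ABV


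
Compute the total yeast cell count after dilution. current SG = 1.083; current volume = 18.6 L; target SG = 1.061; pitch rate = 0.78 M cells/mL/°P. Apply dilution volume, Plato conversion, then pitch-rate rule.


V_w = V·((SG_c−1)/(SG_t−1)−1);  °P = 259 − 259/SG_t;  cells = rate·(V+V_w)·°P
V_w = 18.6·((1.083−1)/(1.061−1)−1) = 6.7082
V_final = 18.6 + 6.7082 = 25.3082
°P = 259 − 259/1.061 = 14.8907
cells = 0.78·25.3082·14.8907

293.9477 billion cells
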